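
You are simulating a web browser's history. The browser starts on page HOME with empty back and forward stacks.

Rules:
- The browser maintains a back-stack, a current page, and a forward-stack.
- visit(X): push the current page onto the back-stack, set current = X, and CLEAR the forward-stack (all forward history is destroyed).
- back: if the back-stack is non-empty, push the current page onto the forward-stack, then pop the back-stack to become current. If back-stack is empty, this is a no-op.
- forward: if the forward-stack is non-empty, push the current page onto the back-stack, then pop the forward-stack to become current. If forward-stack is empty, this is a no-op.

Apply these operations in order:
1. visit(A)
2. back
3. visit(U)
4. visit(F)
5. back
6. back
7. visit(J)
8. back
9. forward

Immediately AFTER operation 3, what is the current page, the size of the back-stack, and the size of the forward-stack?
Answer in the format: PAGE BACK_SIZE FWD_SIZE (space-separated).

After 1 (visit(A)): cur=A back=1 fwd=0
After 2 (back): cur=HOME back=0 fwd=1
After 3 (visit(U)): cur=U back=1 fwd=0

U 1 0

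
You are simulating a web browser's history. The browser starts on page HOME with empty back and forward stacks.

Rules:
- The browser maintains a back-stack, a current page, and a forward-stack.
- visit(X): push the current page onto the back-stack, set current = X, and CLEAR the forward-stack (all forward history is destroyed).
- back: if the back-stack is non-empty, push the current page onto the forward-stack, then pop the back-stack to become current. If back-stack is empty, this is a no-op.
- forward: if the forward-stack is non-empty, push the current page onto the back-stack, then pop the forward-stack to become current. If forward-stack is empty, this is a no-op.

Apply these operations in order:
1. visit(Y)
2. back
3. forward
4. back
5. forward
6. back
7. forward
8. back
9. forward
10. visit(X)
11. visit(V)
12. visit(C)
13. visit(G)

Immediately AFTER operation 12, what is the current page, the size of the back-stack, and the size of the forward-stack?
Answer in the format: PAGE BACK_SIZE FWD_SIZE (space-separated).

After 1 (visit(Y)): cur=Y back=1 fwd=0
After 2 (back): cur=HOME back=0 fwd=1
After 3 (forward): cur=Y back=1 fwd=0
After 4 (back): cur=HOME back=0 fwd=1
After 5 (forward): cur=Y back=1 fwd=0
After 6 (back): cur=HOME back=0 fwd=1
After 7 (forward): cur=Y back=1 fwd=0
After 8 (back): cur=HOME back=0 fwd=1
After 9 (forward): cur=Y back=1 fwd=0
After 10 (visit(X)): cur=X back=2 fwd=0
After 11 (visit(V)): cur=V back=3 fwd=0
After 12 (visit(C)): cur=C back=4 fwd=0

C 4 0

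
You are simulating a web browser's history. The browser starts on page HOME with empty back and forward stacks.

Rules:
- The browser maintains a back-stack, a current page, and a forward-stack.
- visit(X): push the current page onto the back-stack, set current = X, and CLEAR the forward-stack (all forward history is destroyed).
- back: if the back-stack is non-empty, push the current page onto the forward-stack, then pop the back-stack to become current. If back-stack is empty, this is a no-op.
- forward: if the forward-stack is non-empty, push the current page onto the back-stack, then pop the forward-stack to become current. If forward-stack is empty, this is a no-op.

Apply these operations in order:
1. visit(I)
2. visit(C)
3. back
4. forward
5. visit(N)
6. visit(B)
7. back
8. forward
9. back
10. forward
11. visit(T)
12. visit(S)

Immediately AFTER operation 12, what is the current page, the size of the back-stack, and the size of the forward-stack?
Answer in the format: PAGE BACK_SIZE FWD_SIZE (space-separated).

After 1 (visit(I)): cur=I back=1 fwd=0
After 2 (visit(C)): cur=C back=2 fwd=0
After 3 (back): cur=I back=1 fwd=1
After 4 (forward): cur=C back=2 fwd=0
After 5 (visit(N)): cur=N back=3 fwd=0
After 6 (visit(B)): cur=B back=4 fwd=0
After 7 (back): cur=N back=3 fwd=1
After 8 (forward): cur=B back=4 fwd=0
After 9 (back): cur=N back=3 fwd=1
After 10 (forward): cur=B back=4 fwd=0
After 11 (visit(T)): cur=T back=5 fwd=0
After 12 (visit(S)): cur=S back=6 fwd=0

S 6 0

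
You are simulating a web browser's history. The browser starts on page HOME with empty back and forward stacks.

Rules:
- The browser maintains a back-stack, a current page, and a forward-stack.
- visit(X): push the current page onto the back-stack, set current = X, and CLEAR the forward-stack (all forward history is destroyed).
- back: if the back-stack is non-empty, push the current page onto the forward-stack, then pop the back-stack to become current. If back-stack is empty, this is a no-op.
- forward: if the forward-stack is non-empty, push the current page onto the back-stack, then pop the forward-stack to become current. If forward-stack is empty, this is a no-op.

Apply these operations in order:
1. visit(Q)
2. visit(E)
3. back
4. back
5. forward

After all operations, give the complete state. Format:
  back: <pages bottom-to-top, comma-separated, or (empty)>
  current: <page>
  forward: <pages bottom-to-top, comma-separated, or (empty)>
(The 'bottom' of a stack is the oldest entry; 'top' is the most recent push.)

After 1 (visit(Q)): cur=Q back=1 fwd=0
After 2 (visit(E)): cur=E back=2 fwd=0
After 3 (back): cur=Q back=1 fwd=1
After 4 (back): cur=HOME back=0 fwd=2
After 5 (forward): cur=Q back=1 fwd=1

Answer: back: HOME
current: Q
forward: E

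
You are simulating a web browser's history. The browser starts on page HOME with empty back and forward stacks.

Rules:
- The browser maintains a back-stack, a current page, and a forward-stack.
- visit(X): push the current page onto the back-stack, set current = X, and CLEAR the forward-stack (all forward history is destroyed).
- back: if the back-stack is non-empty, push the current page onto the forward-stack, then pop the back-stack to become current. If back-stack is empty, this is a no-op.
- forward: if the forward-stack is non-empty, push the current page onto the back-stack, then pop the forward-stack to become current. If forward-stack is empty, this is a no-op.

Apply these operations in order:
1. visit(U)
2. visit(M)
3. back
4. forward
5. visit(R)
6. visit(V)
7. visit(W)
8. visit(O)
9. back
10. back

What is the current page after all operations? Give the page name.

After 1 (visit(U)): cur=U back=1 fwd=0
After 2 (visit(M)): cur=M back=2 fwd=0
After 3 (back): cur=U back=1 fwd=1
After 4 (forward): cur=M back=2 fwd=0
After 5 (visit(R)): cur=R back=3 fwd=0
After 6 (visit(V)): cur=V back=4 fwd=0
After 7 (visit(W)): cur=W back=5 fwd=0
After 8 (visit(O)): cur=O back=6 fwd=0
After 9 (back): cur=W back=5 fwd=1
After 10 (back): cur=V back=4 fwd=2

Answer: V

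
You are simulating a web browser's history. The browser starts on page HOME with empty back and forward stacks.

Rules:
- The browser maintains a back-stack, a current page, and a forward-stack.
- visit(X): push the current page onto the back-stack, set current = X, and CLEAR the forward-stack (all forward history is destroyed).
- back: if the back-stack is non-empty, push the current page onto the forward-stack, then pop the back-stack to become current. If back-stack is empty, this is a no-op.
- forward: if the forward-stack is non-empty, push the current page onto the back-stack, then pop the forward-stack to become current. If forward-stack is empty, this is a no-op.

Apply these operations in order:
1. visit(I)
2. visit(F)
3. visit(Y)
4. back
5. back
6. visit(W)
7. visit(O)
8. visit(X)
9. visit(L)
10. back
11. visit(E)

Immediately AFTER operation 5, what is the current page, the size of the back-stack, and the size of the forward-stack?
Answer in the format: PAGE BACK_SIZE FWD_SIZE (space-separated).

After 1 (visit(I)): cur=I back=1 fwd=0
After 2 (visit(F)): cur=F back=2 fwd=0
After 3 (visit(Y)): cur=Y back=3 fwd=0
After 4 (back): cur=F back=2 fwd=1
After 5 (back): cur=I back=1 fwd=2

I 1 2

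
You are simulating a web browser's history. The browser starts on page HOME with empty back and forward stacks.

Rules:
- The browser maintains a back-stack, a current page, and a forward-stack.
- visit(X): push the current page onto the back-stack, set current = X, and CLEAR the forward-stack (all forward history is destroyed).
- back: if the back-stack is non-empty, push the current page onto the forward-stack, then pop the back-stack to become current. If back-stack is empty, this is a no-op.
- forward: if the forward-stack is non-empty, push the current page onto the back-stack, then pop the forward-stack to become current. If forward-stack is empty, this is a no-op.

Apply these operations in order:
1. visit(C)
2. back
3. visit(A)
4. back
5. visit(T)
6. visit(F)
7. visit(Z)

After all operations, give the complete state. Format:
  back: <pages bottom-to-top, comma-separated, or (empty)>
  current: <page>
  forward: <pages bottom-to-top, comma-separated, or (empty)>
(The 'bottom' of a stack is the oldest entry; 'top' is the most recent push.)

Answer: back: HOME,T,F
current: Z
forward: (empty)

Derivation:
After 1 (visit(C)): cur=C back=1 fwd=0
After 2 (back): cur=HOME back=0 fwd=1
After 3 (visit(A)): cur=A back=1 fwd=0
After 4 (back): cur=HOME back=0 fwd=1
After 5 (visit(T)): cur=T back=1 fwd=0
After 6 (visit(F)): cur=F back=2 fwd=0
After 7 (visit(Z)): cur=Z back=3 fwd=0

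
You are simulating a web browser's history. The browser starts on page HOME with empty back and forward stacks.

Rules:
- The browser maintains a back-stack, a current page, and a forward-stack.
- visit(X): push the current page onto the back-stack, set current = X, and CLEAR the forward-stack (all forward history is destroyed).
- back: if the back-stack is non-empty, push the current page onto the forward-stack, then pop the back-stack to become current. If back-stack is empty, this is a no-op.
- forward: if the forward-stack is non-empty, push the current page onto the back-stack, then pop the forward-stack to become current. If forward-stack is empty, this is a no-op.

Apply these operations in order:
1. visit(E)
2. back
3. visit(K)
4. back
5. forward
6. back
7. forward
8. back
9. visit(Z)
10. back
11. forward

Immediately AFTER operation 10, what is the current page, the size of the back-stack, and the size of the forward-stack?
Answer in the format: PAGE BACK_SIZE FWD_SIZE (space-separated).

After 1 (visit(E)): cur=E back=1 fwd=0
After 2 (back): cur=HOME back=0 fwd=1
After 3 (visit(K)): cur=K back=1 fwd=0
After 4 (back): cur=HOME back=0 fwd=1
After 5 (forward): cur=K back=1 fwd=0
After 6 (back): cur=HOME back=0 fwd=1
After 7 (forward): cur=K back=1 fwd=0
After 8 (back): cur=HOME back=0 fwd=1
After 9 (visit(Z)): cur=Z back=1 fwd=0
After 10 (back): cur=HOME back=0 fwd=1

HOME 0 1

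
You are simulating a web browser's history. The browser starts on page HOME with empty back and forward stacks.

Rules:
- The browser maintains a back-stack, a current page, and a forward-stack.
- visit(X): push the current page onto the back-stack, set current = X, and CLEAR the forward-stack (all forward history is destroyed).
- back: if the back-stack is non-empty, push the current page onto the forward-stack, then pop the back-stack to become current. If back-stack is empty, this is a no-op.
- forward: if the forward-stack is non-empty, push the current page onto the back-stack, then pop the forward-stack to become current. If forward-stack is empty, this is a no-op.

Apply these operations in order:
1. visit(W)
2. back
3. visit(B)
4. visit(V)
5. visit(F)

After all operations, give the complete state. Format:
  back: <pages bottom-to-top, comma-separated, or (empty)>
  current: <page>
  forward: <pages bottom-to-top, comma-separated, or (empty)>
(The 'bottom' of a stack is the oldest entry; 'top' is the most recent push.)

Answer: back: HOME,B,V
current: F
forward: (empty)

Derivation:
After 1 (visit(W)): cur=W back=1 fwd=0
After 2 (back): cur=HOME back=0 fwd=1
After 3 (visit(B)): cur=B back=1 fwd=0
After 4 (visit(V)): cur=V back=2 fwd=0
After 5 (visit(F)): cur=F back=3 fwd=0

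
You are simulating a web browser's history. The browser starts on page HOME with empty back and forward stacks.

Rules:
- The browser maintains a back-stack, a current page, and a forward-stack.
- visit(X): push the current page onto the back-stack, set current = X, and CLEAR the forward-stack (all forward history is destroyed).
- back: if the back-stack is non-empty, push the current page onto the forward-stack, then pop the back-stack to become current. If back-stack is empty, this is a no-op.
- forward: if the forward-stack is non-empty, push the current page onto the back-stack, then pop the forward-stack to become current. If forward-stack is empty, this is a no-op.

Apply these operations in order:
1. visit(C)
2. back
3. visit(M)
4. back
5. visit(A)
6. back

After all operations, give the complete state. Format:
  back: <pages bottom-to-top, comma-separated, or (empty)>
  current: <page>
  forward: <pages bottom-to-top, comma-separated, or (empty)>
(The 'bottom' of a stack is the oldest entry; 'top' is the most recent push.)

After 1 (visit(C)): cur=C back=1 fwd=0
After 2 (back): cur=HOME back=0 fwd=1
After 3 (visit(M)): cur=M back=1 fwd=0
After 4 (back): cur=HOME back=0 fwd=1
After 5 (visit(A)): cur=A back=1 fwd=0
After 6 (back): cur=HOME back=0 fwd=1

Answer: back: (empty)
current: HOME
forward: A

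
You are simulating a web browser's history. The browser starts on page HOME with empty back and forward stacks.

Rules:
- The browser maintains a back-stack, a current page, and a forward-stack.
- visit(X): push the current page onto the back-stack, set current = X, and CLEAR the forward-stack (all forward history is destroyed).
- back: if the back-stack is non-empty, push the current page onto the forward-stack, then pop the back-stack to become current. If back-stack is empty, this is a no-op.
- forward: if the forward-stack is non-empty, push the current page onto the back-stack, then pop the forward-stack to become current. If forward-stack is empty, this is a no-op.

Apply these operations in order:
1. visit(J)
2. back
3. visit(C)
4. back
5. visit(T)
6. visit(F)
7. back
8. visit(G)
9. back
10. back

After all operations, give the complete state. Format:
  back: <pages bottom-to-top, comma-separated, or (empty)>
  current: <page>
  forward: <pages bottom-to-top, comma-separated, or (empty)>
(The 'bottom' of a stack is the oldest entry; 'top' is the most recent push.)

Answer: back: (empty)
current: HOME
forward: G,T

Derivation:
After 1 (visit(J)): cur=J back=1 fwd=0
After 2 (back): cur=HOME back=0 fwd=1
After 3 (visit(C)): cur=C back=1 fwd=0
After 4 (back): cur=HOME back=0 fwd=1
After 5 (visit(T)): cur=T back=1 fwd=0
After 6 (visit(F)): cur=F back=2 fwd=0
After 7 (back): cur=T back=1 fwd=1
After 8 (visit(G)): cur=G back=2 fwd=0
After 9 (back): cur=T back=1 fwd=1
After 10 (back): cur=HOME back=0 fwd=2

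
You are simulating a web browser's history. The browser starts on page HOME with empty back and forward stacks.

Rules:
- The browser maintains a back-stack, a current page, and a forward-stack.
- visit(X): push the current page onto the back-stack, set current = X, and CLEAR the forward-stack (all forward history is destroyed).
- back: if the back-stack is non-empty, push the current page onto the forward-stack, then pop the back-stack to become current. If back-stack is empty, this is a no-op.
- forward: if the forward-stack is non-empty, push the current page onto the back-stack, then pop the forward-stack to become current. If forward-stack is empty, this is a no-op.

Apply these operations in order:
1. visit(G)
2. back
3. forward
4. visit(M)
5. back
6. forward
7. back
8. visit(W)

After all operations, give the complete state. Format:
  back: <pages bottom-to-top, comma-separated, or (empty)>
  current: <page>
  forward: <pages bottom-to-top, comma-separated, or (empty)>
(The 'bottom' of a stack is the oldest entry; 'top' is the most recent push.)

After 1 (visit(G)): cur=G back=1 fwd=0
After 2 (back): cur=HOME back=0 fwd=1
After 3 (forward): cur=G back=1 fwd=0
After 4 (visit(M)): cur=M back=2 fwd=0
After 5 (back): cur=G back=1 fwd=1
After 6 (forward): cur=M back=2 fwd=0
After 7 (back): cur=G back=1 fwd=1
After 8 (visit(W)): cur=W back=2 fwd=0

Answer: back: HOME,G
current: W
forward: (empty)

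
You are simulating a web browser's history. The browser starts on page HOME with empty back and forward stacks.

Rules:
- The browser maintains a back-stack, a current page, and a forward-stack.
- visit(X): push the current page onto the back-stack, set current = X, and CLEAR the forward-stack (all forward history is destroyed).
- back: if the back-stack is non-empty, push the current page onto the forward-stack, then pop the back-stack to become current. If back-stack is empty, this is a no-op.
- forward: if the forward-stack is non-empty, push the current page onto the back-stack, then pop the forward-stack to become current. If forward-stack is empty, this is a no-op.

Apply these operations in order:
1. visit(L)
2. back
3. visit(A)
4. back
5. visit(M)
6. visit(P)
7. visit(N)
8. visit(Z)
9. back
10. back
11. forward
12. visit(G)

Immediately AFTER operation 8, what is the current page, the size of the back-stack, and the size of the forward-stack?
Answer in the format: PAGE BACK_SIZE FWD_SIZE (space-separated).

After 1 (visit(L)): cur=L back=1 fwd=0
After 2 (back): cur=HOME back=0 fwd=1
After 3 (visit(A)): cur=A back=1 fwd=0
After 4 (back): cur=HOME back=0 fwd=1
After 5 (visit(M)): cur=M back=1 fwd=0
After 6 (visit(P)): cur=P back=2 fwd=0
After 7 (visit(N)): cur=N back=3 fwd=0
After 8 (visit(Z)): cur=Z back=4 fwd=0

Z 4 0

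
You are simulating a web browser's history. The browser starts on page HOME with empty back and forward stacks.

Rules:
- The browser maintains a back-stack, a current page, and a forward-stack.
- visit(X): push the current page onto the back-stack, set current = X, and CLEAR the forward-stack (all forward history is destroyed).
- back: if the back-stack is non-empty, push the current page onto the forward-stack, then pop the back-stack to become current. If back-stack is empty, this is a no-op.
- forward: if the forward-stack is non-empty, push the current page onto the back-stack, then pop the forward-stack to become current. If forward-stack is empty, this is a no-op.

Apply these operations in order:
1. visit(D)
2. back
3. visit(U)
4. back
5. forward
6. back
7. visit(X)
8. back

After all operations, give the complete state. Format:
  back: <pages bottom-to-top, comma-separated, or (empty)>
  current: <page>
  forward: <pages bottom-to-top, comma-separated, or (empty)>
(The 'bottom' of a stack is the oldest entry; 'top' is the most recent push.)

Answer: back: (empty)
current: HOME
forward: X

Derivation:
After 1 (visit(D)): cur=D back=1 fwd=0
After 2 (back): cur=HOME back=0 fwd=1
After 3 (visit(U)): cur=U back=1 fwd=0
After 4 (back): cur=HOME back=0 fwd=1
After 5 (forward): cur=U back=1 fwd=0
After 6 (back): cur=HOME back=0 fwd=1
After 7 (visit(X)): cur=X back=1 fwd=0
After 8 (back): cur=HOME back=0 fwd=1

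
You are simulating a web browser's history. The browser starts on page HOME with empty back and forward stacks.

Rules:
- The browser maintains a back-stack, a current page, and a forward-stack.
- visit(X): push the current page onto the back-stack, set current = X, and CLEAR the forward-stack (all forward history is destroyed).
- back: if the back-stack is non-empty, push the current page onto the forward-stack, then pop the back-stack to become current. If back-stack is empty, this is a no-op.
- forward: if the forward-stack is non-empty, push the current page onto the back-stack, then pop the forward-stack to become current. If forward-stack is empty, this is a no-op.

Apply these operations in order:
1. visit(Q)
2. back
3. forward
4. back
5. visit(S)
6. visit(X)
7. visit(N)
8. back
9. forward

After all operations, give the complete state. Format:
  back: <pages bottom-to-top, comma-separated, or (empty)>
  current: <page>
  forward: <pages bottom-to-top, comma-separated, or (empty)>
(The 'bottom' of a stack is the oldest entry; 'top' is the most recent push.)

After 1 (visit(Q)): cur=Q back=1 fwd=0
After 2 (back): cur=HOME back=0 fwd=1
After 3 (forward): cur=Q back=1 fwd=0
After 4 (back): cur=HOME back=0 fwd=1
After 5 (visit(S)): cur=S back=1 fwd=0
After 6 (visit(X)): cur=X back=2 fwd=0
After 7 (visit(N)): cur=N back=3 fwd=0
After 8 (back): cur=X back=2 fwd=1
After 9 (forward): cur=N back=3 fwd=0

Answer: back: HOME,S,X
current: N
forward: (empty)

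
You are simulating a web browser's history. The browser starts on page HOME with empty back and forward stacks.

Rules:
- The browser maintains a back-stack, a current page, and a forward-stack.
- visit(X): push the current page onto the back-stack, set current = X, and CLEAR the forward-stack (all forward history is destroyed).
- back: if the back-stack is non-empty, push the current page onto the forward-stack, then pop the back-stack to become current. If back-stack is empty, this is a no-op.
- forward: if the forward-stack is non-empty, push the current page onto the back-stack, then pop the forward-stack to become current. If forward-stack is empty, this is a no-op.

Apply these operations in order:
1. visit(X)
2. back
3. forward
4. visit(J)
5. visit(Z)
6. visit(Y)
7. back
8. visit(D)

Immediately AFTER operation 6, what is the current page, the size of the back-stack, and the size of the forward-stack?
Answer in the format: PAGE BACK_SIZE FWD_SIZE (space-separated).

After 1 (visit(X)): cur=X back=1 fwd=0
After 2 (back): cur=HOME back=0 fwd=1
After 3 (forward): cur=X back=1 fwd=0
After 4 (visit(J)): cur=J back=2 fwd=0
After 5 (visit(Z)): cur=Z back=3 fwd=0
After 6 (visit(Y)): cur=Y back=4 fwd=0

Y 4 0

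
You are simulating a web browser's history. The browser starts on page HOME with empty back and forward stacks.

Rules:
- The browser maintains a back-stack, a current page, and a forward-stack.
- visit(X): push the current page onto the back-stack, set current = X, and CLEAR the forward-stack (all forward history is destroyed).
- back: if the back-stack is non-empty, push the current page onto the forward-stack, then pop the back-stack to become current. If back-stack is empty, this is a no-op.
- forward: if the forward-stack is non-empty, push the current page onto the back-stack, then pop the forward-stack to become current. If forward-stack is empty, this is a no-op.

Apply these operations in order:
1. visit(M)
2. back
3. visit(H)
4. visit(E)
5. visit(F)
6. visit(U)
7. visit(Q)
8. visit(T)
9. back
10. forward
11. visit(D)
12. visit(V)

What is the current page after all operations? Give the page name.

Answer: V

Derivation:
After 1 (visit(M)): cur=M back=1 fwd=0
After 2 (back): cur=HOME back=0 fwd=1
After 3 (visit(H)): cur=H back=1 fwd=0
After 4 (visit(E)): cur=E back=2 fwd=0
After 5 (visit(F)): cur=F back=3 fwd=0
After 6 (visit(U)): cur=U back=4 fwd=0
After 7 (visit(Q)): cur=Q back=5 fwd=0
After 8 (visit(T)): cur=T back=6 fwd=0
After 9 (back): cur=Q back=5 fwd=1
After 10 (forward): cur=T back=6 fwd=0
After 11 (visit(D)): cur=D back=7 fwd=0
After 12 (visit(V)): cur=V back=8 fwd=0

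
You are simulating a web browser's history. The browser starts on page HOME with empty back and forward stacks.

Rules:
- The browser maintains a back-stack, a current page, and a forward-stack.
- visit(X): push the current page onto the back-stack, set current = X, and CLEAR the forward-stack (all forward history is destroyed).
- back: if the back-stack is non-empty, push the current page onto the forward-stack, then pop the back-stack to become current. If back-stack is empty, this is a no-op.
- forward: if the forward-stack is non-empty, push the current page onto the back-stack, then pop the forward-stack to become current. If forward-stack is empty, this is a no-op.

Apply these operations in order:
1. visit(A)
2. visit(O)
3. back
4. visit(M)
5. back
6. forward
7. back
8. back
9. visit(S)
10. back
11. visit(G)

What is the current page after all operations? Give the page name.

After 1 (visit(A)): cur=A back=1 fwd=0
After 2 (visit(O)): cur=O back=2 fwd=0
After 3 (back): cur=A back=1 fwd=1
After 4 (visit(M)): cur=M back=2 fwd=0
After 5 (back): cur=A back=1 fwd=1
After 6 (forward): cur=M back=2 fwd=0
After 7 (back): cur=A back=1 fwd=1
After 8 (back): cur=HOME back=0 fwd=2
After 9 (visit(S)): cur=S back=1 fwd=0
After 10 (back): cur=HOME back=0 fwd=1
After 11 (visit(G)): cur=G back=1 fwd=0

Answer: G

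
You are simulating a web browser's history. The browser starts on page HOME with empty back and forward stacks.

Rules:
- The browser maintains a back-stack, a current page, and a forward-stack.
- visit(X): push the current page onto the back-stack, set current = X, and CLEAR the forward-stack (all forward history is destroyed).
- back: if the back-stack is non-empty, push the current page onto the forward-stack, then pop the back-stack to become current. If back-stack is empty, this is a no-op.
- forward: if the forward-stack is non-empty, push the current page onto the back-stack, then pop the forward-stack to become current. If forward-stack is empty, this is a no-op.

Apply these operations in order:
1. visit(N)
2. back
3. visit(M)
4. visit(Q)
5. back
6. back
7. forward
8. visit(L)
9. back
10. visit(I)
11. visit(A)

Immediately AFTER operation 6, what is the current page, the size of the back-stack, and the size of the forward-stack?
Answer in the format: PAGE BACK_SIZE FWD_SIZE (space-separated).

After 1 (visit(N)): cur=N back=1 fwd=0
After 2 (back): cur=HOME back=0 fwd=1
After 3 (visit(M)): cur=M back=1 fwd=0
After 4 (visit(Q)): cur=Q back=2 fwd=0
After 5 (back): cur=M back=1 fwd=1
After 6 (back): cur=HOME back=0 fwd=2

HOME 0 2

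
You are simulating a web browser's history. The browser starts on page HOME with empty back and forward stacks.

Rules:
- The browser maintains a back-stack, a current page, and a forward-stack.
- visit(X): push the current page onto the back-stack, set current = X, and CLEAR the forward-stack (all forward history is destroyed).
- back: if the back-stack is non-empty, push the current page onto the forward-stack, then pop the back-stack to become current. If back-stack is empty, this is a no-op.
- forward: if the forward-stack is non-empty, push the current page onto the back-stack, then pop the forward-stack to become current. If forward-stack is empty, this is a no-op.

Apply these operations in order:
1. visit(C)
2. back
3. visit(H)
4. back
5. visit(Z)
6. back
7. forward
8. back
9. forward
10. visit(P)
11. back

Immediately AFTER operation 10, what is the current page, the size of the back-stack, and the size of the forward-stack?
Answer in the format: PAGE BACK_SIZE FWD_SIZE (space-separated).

After 1 (visit(C)): cur=C back=1 fwd=0
After 2 (back): cur=HOME back=0 fwd=1
After 3 (visit(H)): cur=H back=1 fwd=0
After 4 (back): cur=HOME back=0 fwd=1
After 5 (visit(Z)): cur=Z back=1 fwd=0
After 6 (back): cur=HOME back=0 fwd=1
After 7 (forward): cur=Z back=1 fwd=0
After 8 (back): cur=HOME back=0 fwd=1
After 9 (forward): cur=Z back=1 fwd=0
After 10 (visit(P)): cur=P back=2 fwd=0

P 2 0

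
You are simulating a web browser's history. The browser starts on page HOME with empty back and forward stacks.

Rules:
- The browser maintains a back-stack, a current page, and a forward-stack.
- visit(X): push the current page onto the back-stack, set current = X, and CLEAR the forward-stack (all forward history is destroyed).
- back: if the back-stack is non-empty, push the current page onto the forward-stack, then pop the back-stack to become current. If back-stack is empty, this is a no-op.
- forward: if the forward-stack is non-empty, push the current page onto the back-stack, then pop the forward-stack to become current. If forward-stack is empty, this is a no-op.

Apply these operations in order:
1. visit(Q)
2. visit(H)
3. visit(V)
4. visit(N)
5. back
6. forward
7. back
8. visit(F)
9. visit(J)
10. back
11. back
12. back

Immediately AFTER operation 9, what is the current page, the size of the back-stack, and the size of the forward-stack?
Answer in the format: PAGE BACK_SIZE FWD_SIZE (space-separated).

After 1 (visit(Q)): cur=Q back=1 fwd=0
After 2 (visit(H)): cur=H back=2 fwd=0
After 3 (visit(V)): cur=V back=3 fwd=0
After 4 (visit(N)): cur=N back=4 fwd=0
After 5 (back): cur=V back=3 fwd=1
After 6 (forward): cur=N back=4 fwd=0
After 7 (back): cur=V back=3 fwd=1
After 8 (visit(F)): cur=F back=4 fwd=0
After 9 (visit(J)): cur=J back=5 fwd=0

J 5 0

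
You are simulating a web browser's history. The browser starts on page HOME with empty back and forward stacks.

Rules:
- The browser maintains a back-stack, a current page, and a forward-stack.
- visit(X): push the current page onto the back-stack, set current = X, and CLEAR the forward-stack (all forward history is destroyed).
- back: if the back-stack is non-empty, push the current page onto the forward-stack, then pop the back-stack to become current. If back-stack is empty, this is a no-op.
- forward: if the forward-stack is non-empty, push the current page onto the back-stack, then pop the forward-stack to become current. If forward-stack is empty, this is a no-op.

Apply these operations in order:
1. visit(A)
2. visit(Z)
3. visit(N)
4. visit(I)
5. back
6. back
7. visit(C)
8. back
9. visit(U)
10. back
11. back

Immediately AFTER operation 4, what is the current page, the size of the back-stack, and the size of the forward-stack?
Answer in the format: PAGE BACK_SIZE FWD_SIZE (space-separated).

After 1 (visit(A)): cur=A back=1 fwd=0
After 2 (visit(Z)): cur=Z back=2 fwd=0
After 3 (visit(N)): cur=N back=3 fwd=0
After 4 (visit(I)): cur=I back=4 fwd=0

I 4 0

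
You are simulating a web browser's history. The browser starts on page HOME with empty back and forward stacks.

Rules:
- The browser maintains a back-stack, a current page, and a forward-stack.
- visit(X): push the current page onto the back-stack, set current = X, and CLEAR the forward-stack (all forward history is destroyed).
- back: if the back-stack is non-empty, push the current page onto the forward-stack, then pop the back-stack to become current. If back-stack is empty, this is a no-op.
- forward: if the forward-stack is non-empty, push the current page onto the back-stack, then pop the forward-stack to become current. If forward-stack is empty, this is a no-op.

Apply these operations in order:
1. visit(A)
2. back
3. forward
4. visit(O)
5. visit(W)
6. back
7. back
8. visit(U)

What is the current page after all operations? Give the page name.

Answer: U

Derivation:
After 1 (visit(A)): cur=A back=1 fwd=0
After 2 (back): cur=HOME back=0 fwd=1
After 3 (forward): cur=A back=1 fwd=0
After 4 (visit(O)): cur=O back=2 fwd=0
After 5 (visit(W)): cur=W back=3 fwd=0
After 6 (back): cur=O back=2 fwd=1
After 7 (back): cur=A back=1 fwd=2
After 8 (visit(U)): cur=U back=2 fwd=0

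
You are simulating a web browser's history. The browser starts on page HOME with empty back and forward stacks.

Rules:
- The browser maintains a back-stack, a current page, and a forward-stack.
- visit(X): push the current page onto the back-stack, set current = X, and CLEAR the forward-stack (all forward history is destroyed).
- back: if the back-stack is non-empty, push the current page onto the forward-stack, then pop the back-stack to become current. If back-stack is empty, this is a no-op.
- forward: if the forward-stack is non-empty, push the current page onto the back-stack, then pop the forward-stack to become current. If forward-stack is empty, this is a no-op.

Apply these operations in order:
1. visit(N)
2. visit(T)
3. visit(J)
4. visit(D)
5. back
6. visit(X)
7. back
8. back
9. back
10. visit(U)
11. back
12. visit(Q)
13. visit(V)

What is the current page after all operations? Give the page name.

After 1 (visit(N)): cur=N back=1 fwd=0
After 2 (visit(T)): cur=T back=2 fwd=0
After 3 (visit(J)): cur=J back=3 fwd=0
After 4 (visit(D)): cur=D back=4 fwd=0
After 5 (back): cur=J back=3 fwd=1
After 6 (visit(X)): cur=X back=4 fwd=0
After 7 (back): cur=J back=3 fwd=1
After 8 (back): cur=T back=2 fwd=2
After 9 (back): cur=N back=1 fwd=3
After 10 (visit(U)): cur=U back=2 fwd=0
After 11 (back): cur=N back=1 fwd=1
After 12 (visit(Q)): cur=Q back=2 fwd=0
After 13 (visit(V)): cur=V back=3 fwd=0

Answer: V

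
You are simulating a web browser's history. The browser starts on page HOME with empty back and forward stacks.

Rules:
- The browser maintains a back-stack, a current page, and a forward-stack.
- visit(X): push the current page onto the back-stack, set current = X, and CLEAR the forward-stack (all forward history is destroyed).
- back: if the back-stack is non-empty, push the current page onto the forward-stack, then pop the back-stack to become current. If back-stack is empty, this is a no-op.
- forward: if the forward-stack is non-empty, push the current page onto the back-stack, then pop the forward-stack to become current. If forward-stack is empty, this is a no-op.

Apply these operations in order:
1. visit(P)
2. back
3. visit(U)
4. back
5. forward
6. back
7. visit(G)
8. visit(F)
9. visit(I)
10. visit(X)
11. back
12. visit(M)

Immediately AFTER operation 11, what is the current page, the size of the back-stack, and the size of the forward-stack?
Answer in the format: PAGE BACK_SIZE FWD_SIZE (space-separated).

After 1 (visit(P)): cur=P back=1 fwd=0
After 2 (back): cur=HOME back=0 fwd=1
After 3 (visit(U)): cur=U back=1 fwd=0
After 4 (back): cur=HOME back=0 fwd=1
After 5 (forward): cur=U back=1 fwd=0
After 6 (back): cur=HOME back=0 fwd=1
After 7 (visit(G)): cur=G back=1 fwd=0
After 8 (visit(F)): cur=F back=2 fwd=0
After 9 (visit(I)): cur=I back=3 fwd=0
After 10 (visit(X)): cur=X back=4 fwd=0
After 11 (back): cur=I back=3 fwd=1

I 3 1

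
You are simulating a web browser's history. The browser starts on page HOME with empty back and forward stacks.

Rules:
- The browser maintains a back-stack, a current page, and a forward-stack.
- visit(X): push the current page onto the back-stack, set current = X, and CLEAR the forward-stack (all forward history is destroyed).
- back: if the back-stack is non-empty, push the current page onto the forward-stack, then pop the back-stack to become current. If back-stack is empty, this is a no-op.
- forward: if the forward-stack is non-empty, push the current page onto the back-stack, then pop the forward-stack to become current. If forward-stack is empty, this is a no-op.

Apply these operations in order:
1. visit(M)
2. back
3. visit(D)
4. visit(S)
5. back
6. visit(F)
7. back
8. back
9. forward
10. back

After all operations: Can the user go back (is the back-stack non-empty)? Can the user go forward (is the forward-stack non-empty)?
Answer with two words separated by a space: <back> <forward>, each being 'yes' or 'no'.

After 1 (visit(M)): cur=M back=1 fwd=0
After 2 (back): cur=HOME back=0 fwd=1
After 3 (visit(D)): cur=D back=1 fwd=0
After 4 (visit(S)): cur=S back=2 fwd=0
After 5 (back): cur=D back=1 fwd=1
After 6 (visit(F)): cur=F back=2 fwd=0
After 7 (back): cur=D back=1 fwd=1
After 8 (back): cur=HOME back=0 fwd=2
After 9 (forward): cur=D back=1 fwd=1
After 10 (back): cur=HOME back=0 fwd=2

Answer: no yes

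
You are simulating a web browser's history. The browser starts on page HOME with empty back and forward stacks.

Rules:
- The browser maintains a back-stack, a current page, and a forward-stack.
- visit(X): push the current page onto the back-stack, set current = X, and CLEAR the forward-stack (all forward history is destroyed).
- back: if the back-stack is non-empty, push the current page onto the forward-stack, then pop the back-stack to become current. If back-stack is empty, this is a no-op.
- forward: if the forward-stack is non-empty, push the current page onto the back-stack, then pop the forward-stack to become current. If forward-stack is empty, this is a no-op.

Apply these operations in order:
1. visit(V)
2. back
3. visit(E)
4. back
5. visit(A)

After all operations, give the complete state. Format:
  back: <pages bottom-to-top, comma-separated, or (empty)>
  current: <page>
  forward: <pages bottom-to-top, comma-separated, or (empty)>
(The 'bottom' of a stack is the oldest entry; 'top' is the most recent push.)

Answer: back: HOME
current: A
forward: (empty)

Derivation:
After 1 (visit(V)): cur=V back=1 fwd=0
After 2 (back): cur=HOME back=0 fwd=1
After 3 (visit(E)): cur=E back=1 fwd=0
After 4 (back): cur=HOME back=0 fwd=1
After 5 (visit(A)): cur=A back=1 fwd=0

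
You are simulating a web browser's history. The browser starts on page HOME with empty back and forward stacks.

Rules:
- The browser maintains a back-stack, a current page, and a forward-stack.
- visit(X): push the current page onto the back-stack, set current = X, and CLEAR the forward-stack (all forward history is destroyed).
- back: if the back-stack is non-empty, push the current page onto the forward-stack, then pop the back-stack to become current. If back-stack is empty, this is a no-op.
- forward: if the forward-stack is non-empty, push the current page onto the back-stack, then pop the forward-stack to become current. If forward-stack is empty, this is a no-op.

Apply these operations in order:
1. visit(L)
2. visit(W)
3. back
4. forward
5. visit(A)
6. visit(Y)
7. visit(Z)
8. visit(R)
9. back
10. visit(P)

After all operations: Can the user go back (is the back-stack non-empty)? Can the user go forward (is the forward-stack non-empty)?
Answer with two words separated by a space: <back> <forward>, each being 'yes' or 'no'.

Answer: yes no

Derivation:
After 1 (visit(L)): cur=L back=1 fwd=0
After 2 (visit(W)): cur=W back=2 fwd=0
After 3 (back): cur=L back=1 fwd=1
After 4 (forward): cur=W back=2 fwd=0
After 5 (visit(A)): cur=A back=3 fwd=0
After 6 (visit(Y)): cur=Y back=4 fwd=0
After 7 (visit(Z)): cur=Z back=5 fwd=0
After 8 (visit(R)): cur=R back=6 fwd=0
After 9 (back): cur=Z back=5 fwd=1
After 10 (visit(P)): cur=P back=6 fwd=0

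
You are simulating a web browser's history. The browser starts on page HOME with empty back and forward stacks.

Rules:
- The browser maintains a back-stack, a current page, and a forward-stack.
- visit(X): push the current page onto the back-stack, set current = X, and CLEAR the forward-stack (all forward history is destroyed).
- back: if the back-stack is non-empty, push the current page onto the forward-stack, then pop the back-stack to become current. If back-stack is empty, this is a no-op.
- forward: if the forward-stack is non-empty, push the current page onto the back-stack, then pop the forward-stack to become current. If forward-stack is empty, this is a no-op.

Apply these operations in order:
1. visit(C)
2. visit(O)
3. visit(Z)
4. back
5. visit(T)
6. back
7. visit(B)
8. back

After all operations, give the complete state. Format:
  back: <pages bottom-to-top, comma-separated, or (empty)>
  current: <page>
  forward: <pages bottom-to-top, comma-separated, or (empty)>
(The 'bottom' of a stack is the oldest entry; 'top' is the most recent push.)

Answer: back: HOME,C
current: O
forward: B

Derivation:
After 1 (visit(C)): cur=C back=1 fwd=0
After 2 (visit(O)): cur=O back=2 fwd=0
After 3 (visit(Z)): cur=Z back=3 fwd=0
After 4 (back): cur=O back=2 fwd=1
After 5 (visit(T)): cur=T back=3 fwd=0
After 6 (back): cur=O back=2 fwd=1
After 7 (visit(B)): cur=B back=3 fwd=0
After 8 (back): cur=O back=2 fwd=1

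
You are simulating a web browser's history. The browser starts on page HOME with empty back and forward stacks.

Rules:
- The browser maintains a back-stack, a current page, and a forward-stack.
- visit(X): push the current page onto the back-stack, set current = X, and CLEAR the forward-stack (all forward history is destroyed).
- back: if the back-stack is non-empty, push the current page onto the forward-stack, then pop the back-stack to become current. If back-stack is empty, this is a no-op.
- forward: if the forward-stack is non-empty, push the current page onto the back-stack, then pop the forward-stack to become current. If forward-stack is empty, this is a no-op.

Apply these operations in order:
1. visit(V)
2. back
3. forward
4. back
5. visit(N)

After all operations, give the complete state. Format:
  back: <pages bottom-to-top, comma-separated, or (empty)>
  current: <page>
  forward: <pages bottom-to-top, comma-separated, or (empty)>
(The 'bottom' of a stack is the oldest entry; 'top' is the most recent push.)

After 1 (visit(V)): cur=V back=1 fwd=0
After 2 (back): cur=HOME back=0 fwd=1
After 3 (forward): cur=V back=1 fwd=0
After 4 (back): cur=HOME back=0 fwd=1
After 5 (visit(N)): cur=N back=1 fwd=0

Answer: back: HOME
current: N
forward: (empty)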